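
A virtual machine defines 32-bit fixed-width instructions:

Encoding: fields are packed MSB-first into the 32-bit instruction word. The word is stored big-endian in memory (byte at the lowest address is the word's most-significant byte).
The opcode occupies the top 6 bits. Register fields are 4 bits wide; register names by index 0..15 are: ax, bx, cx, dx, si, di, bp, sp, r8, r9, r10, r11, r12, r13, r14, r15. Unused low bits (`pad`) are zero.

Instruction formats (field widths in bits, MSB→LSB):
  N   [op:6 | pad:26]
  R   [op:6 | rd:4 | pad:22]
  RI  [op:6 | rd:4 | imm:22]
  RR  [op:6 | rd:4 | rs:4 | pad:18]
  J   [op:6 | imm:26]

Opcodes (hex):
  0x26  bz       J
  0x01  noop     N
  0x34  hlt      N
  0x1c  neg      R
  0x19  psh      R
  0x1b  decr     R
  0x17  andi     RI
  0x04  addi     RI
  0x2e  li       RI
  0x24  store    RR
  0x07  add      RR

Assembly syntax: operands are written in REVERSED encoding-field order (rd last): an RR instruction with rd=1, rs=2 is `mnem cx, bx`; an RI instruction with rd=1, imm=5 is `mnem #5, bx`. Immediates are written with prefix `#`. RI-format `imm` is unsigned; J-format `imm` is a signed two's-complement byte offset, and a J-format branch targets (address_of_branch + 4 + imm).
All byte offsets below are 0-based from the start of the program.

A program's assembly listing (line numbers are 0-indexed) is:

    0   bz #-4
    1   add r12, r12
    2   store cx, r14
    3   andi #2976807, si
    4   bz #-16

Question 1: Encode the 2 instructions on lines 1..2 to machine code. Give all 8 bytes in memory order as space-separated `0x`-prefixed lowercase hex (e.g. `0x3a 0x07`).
L1: add op=0x7:6|rd=12:4|rs=12:4|pad=0:18 ⇒ 0x1f300000 ⇒ big 1f 30 00 00
L2: store op=0x24:6|rd=14:4|rs=2:4|pad=0:18 ⇒ 0x93880000 ⇒ big 93 88 00 00

0x1f 0x30 0x00 0x00 0x93 0x88 0x00 0x00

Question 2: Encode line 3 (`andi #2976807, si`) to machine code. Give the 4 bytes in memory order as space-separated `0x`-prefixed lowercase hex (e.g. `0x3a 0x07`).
L3: andi op=0x17:6|rd=4:4|imm=2976807:22 ⇒ 0x5d2d6c27 ⇒ big 5d 2d 6c 27

0x5d 0x2d 0x6c 0x27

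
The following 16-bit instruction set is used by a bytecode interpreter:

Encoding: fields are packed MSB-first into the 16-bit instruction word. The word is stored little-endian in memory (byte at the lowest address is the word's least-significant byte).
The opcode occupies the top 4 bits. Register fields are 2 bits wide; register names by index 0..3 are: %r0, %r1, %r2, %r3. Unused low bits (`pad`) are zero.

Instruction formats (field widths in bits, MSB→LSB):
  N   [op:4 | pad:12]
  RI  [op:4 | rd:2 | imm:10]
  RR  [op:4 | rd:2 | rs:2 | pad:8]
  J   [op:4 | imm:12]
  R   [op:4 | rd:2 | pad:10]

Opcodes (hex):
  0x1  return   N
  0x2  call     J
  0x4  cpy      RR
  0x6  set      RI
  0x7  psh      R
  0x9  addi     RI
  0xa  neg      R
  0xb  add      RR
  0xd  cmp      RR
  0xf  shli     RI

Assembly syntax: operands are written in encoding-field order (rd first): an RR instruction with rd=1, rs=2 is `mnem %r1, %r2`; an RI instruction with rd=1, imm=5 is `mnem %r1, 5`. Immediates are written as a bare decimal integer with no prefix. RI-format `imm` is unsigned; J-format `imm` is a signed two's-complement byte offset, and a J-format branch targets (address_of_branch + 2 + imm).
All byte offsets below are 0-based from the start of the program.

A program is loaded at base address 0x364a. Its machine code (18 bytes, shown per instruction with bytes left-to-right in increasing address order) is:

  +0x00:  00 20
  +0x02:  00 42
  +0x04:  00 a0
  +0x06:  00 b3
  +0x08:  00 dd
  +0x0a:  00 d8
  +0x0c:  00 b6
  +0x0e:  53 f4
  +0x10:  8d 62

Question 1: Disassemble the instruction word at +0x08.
cmp %r3, %r1

@+08  little-endian(00 dd) = 0xdd00
  opcode bits[15:12]=0xd: cmp/RR
  rd@[11:10]=0x3 ⇒ %r3
  rs@[9:8]=0x1 ⇒ %r1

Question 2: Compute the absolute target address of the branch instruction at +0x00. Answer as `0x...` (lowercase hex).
+0x00: 00 20 ⇒ word 0x2000 (little)
  opcode bits[15:12]=0x2: call/J
  imm@[11:0]=0x0 ⇒ 0
  target = base 0x364a + off 0x00 + 2 + imm 0 = 0x364c

0x364c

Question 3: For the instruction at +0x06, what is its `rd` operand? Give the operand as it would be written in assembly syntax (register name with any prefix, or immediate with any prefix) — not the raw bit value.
%r0

+0x06: 00 b3 ⇒ word 0xb300 (little)
  opcode bits[15:12]=0xb: add/RR
  rd: (w>>10)&0x3=0x0 → %r0
  rs: (w>>8)&0x3=0x3 → %r3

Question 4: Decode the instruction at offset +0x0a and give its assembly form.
off 0x0a: read 00 d8 as little → 0xd800
  opcode bits[15:12]=0xd: cmp/RR
  [11:10] rd=2 = %r2
  [9:8] rs=0 = %r0

cmp %r2, %r0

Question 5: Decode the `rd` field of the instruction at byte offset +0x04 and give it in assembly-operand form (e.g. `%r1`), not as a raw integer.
@+04  little-endian(00 a0) = 0xa000
  top 4b → 0xa → neg [R]
  [11:10] rd=0 = %r0

%r0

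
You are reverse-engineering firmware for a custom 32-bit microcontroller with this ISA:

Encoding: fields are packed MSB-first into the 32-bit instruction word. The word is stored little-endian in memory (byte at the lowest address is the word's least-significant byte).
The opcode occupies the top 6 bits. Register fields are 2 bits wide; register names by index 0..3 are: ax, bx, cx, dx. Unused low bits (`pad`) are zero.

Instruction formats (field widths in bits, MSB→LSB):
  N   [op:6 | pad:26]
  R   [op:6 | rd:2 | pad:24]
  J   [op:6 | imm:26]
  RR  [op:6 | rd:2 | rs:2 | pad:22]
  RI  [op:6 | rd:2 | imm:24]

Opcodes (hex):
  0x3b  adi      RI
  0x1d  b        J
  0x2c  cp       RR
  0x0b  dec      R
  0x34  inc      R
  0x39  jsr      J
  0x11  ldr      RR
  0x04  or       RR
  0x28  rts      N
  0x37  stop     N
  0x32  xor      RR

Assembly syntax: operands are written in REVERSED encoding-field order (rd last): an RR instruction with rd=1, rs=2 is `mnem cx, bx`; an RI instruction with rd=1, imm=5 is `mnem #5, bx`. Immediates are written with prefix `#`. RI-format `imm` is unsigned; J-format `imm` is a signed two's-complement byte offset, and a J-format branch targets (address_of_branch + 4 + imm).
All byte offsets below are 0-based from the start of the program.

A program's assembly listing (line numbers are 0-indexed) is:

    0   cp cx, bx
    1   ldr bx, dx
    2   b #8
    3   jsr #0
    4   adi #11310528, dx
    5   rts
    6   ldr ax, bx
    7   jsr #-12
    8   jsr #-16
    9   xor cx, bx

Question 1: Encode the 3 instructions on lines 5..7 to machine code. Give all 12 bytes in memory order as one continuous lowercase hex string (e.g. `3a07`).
L5: rts op=0x28:6|pad=0:26 ⇒ 0xa0000000 ⇒ little 00 00 00 a0
L6: ldr op=0x11:6|rd=1:2|rs=0:2|pad=0:22 ⇒ 0x45000000 ⇒ little 00 00 00 45
L7: jsr op=0x39:6|imm=-12:26 ⇒ 0xe7fffff4 ⇒ little f4 ff ff e7

000000a000000045f4ffffe7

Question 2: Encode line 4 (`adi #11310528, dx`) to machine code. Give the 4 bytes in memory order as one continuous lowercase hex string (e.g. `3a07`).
line 4 (adi): pack op=0x3b:6|rd=3:2|imm=11310528:24 = 0xefac95c0; little→ c0 95 ac ef

c095acef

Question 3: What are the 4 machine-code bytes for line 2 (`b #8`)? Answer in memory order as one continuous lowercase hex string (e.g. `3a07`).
08000074

L2: b op=0x1d:6|imm=8:26 ⇒ 0x74000008 ⇒ little 08 00 00 74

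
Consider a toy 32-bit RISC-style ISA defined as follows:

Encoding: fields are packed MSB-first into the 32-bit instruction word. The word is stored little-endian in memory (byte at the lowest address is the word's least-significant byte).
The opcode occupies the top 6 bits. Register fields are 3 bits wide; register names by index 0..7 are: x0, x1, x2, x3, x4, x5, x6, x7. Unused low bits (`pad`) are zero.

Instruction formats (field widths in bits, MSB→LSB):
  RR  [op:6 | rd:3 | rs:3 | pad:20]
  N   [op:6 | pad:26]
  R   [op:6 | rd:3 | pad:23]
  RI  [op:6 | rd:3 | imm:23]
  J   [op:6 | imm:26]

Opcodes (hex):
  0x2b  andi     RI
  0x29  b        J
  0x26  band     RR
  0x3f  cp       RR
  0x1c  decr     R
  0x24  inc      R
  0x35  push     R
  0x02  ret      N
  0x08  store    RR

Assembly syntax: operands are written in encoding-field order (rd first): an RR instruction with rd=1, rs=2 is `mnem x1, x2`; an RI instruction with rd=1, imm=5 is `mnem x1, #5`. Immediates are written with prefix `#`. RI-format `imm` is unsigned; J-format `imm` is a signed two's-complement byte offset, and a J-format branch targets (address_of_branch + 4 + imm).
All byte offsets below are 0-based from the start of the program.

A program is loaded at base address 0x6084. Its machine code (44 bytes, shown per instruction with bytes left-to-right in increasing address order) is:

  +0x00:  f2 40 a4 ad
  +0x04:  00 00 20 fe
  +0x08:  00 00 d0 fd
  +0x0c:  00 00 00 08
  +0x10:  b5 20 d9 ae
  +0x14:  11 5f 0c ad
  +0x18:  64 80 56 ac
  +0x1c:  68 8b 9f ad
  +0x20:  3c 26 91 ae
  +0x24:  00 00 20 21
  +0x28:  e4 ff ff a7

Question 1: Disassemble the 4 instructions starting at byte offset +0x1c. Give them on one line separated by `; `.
andi x3, #2067304; andi x5, #1123900; store x2, x2; b #-28

[1c] 68 8b 9f ad → 0xad9f8b68
  op=0xad9f8b68>>26=0x2b ⇒ andi (RI)
  [25:23] rd=3 = x3
  [22:0] imm=2067304 = #2067304
[20] 3c 26 91 ae → 0xae91263c
  op=0xae91263c>>26=0x2b ⇒ andi (RI)
  [25:23] rd=5 = x5
  [22:0] imm=1123900 = #1123900
[24] 00 00 20 21 → 0x21200000
  op=0x21200000>>26=0x8 ⇒ store (RR)
  [25:23] rd=2 = x2
  [22:20] rs=2 = x2
[28] e4 ff ff a7 → 0xa7ffffe4
  op=0xa7ffffe4>>26=0x29 ⇒ b (J)
  [25:0] imm=67108836 (s26→-28) = #-28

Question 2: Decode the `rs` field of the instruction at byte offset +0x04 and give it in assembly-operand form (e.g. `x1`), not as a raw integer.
@+04  little-endian(00 00 20 fe) = 0xfe200000
  op=0xfe200000>>26=0x3f ⇒ cp (RR)
  [25:23] rd=4 = x4
  [22:20] rs=2 = x2

x2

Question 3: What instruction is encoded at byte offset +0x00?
[00] f2 40 a4 ad → 0xada440f2
  top 6b → 0x2b → andi [RI]
  rd@[25:23]=0x3 ⇒ x3
  imm@[22:0]=0x2440f2 ⇒ #2375922

andi x3, #2375922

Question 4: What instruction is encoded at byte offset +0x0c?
ret

[0c] 00 00 00 08 → 0x08000000
  top 6b → 0x2 → ret [N]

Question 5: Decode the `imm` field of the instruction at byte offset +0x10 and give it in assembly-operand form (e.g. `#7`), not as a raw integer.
#5841077

off 0x10: read b5 20 d9 ae as little → 0xaed920b5
  top 6b → 0x2b → andi [RI]
  rd@[25:23]=0x5 ⇒ x5
  imm@[22:0]=0x5920b5 ⇒ #5841077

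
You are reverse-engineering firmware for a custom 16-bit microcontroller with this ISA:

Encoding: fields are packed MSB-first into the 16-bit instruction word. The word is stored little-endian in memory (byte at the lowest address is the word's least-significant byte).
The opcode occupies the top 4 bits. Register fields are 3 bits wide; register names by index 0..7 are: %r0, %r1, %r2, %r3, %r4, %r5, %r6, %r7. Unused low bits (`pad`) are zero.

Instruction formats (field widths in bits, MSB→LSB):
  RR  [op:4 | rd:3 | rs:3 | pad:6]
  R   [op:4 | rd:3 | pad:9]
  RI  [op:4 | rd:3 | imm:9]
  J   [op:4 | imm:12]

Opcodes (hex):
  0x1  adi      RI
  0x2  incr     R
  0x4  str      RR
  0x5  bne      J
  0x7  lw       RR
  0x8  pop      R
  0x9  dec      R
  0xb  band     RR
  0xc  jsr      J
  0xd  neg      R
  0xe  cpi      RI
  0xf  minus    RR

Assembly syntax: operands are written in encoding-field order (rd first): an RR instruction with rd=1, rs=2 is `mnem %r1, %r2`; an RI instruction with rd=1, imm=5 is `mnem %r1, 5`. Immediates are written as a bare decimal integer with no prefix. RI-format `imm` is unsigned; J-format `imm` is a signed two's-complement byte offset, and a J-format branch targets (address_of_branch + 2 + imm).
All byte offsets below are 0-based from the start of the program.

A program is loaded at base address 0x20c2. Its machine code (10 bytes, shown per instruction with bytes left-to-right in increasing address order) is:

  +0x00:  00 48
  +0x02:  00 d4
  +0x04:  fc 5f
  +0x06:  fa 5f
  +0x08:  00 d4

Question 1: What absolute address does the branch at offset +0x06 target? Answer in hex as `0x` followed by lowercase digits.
0x20c4

@+06  little-endian(fa 5f) = 0x5ffa
  top 4b → 0x5 → bne [J]
  imm: (w>>0)&0xfff=0xffa (s12→-6) → -6
  target = base 0x20c2 + off 0x06 + 2 + imm -6 = 0x20c4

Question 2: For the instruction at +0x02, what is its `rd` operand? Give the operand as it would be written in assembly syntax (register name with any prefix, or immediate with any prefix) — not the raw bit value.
%r2

off 0x02: read 00 d4 as little → 0xd400
  op=0xd400>>12=0xd ⇒ neg (R)
  rd: (w>>9)&0x7=0x2 → %r2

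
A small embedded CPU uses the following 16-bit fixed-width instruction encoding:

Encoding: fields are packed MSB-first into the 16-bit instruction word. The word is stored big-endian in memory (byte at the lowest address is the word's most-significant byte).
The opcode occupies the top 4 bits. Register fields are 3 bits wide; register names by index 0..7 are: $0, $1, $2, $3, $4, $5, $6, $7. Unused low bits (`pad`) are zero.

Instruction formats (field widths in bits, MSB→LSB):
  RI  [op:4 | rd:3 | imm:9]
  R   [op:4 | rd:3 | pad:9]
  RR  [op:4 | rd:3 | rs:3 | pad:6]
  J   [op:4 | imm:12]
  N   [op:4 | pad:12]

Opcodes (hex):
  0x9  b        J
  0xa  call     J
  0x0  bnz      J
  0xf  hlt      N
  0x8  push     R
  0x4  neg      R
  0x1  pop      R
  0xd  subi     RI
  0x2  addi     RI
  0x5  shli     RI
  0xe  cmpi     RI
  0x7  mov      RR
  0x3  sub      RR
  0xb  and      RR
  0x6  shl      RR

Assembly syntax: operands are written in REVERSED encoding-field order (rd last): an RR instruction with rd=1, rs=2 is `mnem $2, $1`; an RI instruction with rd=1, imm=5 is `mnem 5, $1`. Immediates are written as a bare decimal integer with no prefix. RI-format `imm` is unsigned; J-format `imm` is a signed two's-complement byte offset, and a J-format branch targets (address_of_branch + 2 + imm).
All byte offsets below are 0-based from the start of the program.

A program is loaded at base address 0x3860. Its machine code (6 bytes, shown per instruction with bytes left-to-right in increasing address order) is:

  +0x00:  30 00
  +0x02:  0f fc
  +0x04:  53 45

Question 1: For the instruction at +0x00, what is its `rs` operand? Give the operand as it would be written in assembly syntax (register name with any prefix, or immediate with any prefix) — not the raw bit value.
$0

off 0x00: read 30 00 as big → 0x3000
  opcode bits[15:12]=0x3: sub/RR
  rd@[11:9]=0x0 ⇒ $0
  rs@[8:6]=0x0 ⇒ $0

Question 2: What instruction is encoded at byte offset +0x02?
bnz -4

+0x02: 0f fc ⇒ word 0x0ffc (big)
  op=0x0ffc>>12=0x0 ⇒ bnz (J)
  imm@[11:0]=0xffc (s12→-4) ⇒ -4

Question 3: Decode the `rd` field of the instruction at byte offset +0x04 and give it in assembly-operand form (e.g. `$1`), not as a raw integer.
$1

off 0x04: read 53 45 as big → 0x5345
  opcode bits[15:12]=0x5: shli/RI
  [11:9] rd=1 = $1
  [8:0] imm=325 = 325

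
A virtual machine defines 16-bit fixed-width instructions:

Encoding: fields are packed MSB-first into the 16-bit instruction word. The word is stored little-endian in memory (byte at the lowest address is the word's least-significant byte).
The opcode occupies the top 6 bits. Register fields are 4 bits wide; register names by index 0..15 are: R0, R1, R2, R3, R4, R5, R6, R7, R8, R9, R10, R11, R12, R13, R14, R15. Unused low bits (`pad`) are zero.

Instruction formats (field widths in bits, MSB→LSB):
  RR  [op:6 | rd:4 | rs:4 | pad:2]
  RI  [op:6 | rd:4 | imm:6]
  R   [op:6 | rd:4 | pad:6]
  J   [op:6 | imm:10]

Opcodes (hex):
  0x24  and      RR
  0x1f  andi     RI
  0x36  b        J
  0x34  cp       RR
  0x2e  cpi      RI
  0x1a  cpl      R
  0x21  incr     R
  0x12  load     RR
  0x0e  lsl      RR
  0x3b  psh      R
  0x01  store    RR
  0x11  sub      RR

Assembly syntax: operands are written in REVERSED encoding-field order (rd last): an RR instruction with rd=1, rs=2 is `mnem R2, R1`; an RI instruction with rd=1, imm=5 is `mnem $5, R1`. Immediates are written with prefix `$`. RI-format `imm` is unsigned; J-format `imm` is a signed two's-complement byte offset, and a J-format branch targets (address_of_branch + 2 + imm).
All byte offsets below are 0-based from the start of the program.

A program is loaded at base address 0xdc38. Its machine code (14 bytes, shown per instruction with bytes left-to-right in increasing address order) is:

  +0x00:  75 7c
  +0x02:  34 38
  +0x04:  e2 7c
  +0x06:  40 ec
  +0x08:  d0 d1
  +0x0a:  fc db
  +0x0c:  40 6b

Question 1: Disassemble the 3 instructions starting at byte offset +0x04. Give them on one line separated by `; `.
andi $34, R3; psh R1; cp R4, R7

@+04  little-endian(e2 7c) = 0x7ce2
  top 6b → 0x1f → andi [RI]
  rd@[9:6]=0x3 ⇒ R3
  imm@[5:0]=0x22 ⇒ $34
@+06  little-endian(40 ec) = 0xec40
  top 6b → 0x3b → psh [R]
  rd@[9:6]=0x1 ⇒ R1
@+08  little-endian(d0 d1) = 0xd1d0
  top 6b → 0x34 → cp [RR]
  rd@[9:6]=0x7 ⇒ R7
  rs@[5:2]=0x4 ⇒ R4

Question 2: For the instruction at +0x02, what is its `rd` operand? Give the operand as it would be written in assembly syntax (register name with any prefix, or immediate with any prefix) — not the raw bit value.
@+02  little-endian(34 38) = 0x3834
  op=0x3834>>10=0xe ⇒ lsl (RR)
  [9:6] rd=0 = R0
  [5:2] rs=13 = R13

R0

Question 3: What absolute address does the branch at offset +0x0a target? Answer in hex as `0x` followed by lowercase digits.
0xdc40

+0x0a: fc db ⇒ word 0xdbfc (little)
  opcode bits[15:10]=0x36: b/J
  imm@[9:0]=0x3fc (s10→-4) ⇒ $-4
  target = base 0xdc38 + off 0x0a + 2 + imm -4 = 0xdc40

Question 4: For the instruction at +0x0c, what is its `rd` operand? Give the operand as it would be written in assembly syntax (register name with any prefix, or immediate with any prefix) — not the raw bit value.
+0x0c: 40 6b ⇒ word 0x6b40 (little)
  op=0x6b40>>10=0x1a ⇒ cpl (R)
  rd@[9:6]=0xd ⇒ R13

R13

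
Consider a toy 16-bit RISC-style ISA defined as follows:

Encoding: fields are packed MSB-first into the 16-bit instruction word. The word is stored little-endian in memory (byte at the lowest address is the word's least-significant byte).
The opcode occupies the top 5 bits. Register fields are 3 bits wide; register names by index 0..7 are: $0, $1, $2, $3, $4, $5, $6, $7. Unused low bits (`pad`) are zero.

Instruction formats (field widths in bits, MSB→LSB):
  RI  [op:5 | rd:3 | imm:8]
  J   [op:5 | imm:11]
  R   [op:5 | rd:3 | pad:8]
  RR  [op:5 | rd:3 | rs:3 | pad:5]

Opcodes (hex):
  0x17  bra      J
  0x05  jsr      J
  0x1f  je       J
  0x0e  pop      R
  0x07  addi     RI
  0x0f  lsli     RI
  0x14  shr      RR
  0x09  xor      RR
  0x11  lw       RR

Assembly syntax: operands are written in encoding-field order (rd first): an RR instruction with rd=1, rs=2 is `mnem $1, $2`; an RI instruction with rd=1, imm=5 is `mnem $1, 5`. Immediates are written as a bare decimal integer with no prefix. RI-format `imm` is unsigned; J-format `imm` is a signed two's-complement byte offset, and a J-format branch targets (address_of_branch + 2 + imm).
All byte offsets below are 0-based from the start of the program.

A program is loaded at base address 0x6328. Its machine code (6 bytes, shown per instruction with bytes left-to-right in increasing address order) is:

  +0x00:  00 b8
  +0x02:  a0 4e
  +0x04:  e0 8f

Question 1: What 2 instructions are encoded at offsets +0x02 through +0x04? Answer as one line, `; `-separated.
+0x02: a0 4e ⇒ word 0x4ea0 (little)
  opcode bits[15:11]=0x9: xor/RR
  rd@[10:8]=0x6 ⇒ $6
  rs@[7:5]=0x5 ⇒ $5
+0x04: e0 8f ⇒ word 0x8fe0 (little)
  opcode bits[15:11]=0x11: lw/RR
  rd@[10:8]=0x7 ⇒ $7
  rs@[7:5]=0x7 ⇒ $7

xor $6, $5; lw $7, $7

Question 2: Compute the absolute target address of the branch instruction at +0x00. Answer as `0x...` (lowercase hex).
[00] 00 b8 → 0xb800
  op=0xb800>>11=0x17 ⇒ bra (J)
  imm@[10:0]=0x0 ⇒ 0
  target = base 0x6328 + off 0x00 + 2 + imm 0 = 0x632a

0x632a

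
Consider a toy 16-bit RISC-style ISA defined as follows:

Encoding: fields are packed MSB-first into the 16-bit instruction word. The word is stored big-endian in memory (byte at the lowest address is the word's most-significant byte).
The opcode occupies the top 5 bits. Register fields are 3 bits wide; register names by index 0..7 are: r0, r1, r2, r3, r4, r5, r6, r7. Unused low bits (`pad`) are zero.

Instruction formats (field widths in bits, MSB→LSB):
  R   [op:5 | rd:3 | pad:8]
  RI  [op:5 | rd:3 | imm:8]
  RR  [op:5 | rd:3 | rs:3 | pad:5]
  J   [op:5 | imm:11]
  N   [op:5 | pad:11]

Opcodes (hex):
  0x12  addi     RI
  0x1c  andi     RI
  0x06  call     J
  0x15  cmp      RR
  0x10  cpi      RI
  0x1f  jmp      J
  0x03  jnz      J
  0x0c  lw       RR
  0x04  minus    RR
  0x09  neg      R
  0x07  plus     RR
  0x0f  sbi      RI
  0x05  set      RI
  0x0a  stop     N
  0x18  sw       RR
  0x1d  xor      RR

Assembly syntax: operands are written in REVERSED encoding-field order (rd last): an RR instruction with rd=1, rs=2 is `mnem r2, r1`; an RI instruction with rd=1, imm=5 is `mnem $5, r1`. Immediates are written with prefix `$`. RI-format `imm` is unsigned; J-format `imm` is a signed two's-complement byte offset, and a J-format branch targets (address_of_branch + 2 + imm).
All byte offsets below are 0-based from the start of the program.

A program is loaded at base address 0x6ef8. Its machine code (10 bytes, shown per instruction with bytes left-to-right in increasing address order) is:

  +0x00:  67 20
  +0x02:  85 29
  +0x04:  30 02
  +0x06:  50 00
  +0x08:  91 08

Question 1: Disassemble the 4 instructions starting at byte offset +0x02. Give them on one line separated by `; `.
cpi $41, r5; call $2; stop; addi $8, r1

@+02  big-endian(85 29) = 0x8529
  opcode bits[15:11]=0x10: cpi/RI
  rd@[10:8]=0x5 ⇒ r5
  imm@[7:0]=0x29 ⇒ $41
@+04  big-endian(30 02) = 0x3002
  opcode bits[15:11]=0x6: call/J
  imm@[10:0]=0x2 ⇒ $2
@+06  big-endian(50 00) = 0x5000
  opcode bits[15:11]=0xa: stop/N
@+08  big-endian(91 08) = 0x9108
  opcode bits[15:11]=0x12: addi/RI
  rd@[10:8]=0x1 ⇒ r1
  imm@[7:0]=0x8 ⇒ $8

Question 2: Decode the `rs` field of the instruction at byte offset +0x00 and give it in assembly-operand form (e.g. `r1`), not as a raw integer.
+0x00: 67 20 ⇒ word 0x6720 (big)
  opcode bits[15:11]=0xc: lw/RR
  [10:8] rd=7 = r7
  [7:5] rs=1 = r1

r1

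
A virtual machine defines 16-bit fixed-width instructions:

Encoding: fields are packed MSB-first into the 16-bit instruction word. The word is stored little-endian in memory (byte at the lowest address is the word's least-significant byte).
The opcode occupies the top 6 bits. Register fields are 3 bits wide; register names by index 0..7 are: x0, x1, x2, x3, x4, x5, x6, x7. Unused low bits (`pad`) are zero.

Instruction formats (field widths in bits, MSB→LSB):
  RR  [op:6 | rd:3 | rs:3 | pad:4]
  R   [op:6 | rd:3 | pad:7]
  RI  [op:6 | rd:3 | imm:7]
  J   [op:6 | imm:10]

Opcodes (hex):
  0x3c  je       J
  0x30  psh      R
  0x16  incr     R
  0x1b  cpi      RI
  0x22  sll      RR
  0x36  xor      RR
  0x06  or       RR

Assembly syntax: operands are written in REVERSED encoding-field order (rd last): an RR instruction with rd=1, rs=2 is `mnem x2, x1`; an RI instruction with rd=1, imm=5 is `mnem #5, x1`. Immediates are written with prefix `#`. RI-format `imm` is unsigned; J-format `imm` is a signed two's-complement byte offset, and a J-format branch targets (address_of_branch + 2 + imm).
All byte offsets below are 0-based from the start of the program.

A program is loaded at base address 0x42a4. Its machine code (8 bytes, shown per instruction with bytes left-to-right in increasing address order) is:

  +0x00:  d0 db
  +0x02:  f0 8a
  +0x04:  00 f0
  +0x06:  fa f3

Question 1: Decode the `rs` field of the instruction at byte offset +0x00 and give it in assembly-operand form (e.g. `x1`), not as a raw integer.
x5

[00] d0 db → 0xdbd0
  op=0xdbd0>>10=0x36 ⇒ xor (RR)
  rd@[9:7]=0x7 ⇒ x7
  rs@[6:4]=0x5 ⇒ x5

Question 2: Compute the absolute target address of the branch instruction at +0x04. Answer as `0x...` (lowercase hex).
[04] 00 f0 → 0xf000
  top 6b → 0x3c → je [J]
  [9:0] imm=0 = #0
  target = base 0x42a4 + off 0x04 + 2 + imm 0 = 0x42aa

0x42aa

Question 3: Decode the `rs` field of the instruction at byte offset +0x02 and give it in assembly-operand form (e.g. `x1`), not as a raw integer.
+0x02: f0 8a ⇒ word 0x8af0 (little)
  top 6b → 0x22 → sll [RR]
  rd: (w>>7)&0x7=0x5 → x5
  rs: (w>>4)&0x7=0x7 → x7

x7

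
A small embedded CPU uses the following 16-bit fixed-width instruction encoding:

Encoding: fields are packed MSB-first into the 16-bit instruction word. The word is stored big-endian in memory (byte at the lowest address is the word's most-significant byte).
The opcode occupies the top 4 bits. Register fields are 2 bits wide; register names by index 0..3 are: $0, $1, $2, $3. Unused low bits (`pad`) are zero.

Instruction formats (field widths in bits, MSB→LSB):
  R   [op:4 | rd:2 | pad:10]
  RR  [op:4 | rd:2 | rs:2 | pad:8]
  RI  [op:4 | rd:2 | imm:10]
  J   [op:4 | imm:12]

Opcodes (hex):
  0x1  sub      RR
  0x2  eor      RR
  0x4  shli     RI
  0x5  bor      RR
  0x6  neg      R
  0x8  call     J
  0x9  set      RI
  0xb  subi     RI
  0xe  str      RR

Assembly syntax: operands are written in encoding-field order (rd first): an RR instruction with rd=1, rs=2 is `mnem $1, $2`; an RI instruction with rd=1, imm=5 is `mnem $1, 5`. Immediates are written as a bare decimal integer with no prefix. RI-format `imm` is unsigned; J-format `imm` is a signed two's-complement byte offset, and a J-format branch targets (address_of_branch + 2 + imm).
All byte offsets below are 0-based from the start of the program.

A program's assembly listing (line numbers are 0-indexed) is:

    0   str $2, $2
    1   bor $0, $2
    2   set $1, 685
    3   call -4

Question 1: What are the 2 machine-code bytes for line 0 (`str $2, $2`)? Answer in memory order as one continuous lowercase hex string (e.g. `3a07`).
ea00

L0: str op=0xe:4|rd=2:2|rs=2:2|pad=0:8 ⇒ 0xea00 ⇒ big ea 00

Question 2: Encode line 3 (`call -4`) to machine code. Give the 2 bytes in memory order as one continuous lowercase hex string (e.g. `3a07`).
L3: call op=0x8:4|imm=-4:12 ⇒ 0x8ffc ⇒ big 8f fc

8ffc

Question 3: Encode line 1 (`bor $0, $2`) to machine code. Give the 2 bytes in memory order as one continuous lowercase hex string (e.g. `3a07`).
1. bor fields op=0x5:4|rd=0:2|rs=2:2|pad=0:8 → word 5200h → 52 00

5200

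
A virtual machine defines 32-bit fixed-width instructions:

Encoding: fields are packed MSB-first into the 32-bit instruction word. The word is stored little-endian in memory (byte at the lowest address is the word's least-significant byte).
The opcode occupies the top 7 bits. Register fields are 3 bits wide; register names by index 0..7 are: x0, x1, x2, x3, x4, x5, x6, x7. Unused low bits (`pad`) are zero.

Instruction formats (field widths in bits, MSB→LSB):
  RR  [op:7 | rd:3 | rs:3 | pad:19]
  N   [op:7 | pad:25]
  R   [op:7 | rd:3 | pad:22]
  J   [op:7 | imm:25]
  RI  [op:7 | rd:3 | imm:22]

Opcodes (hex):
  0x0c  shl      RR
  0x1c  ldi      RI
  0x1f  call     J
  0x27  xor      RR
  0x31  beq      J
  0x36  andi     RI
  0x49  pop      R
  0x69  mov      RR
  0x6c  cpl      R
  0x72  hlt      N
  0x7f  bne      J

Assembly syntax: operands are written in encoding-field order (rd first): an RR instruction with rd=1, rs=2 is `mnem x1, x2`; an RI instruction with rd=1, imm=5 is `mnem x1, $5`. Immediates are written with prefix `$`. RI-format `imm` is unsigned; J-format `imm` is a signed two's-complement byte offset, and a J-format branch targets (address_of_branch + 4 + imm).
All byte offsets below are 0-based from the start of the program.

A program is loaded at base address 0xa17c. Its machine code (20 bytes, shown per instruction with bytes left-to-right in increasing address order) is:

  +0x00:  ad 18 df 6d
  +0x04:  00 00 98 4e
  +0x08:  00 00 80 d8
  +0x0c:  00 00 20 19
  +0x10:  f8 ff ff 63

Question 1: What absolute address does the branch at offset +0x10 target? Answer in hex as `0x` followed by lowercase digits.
0xa188

+0x10: f8 ff ff 63 ⇒ word 0x63fffff8 (little)
  op=0x63fffff8>>25=0x31 ⇒ beq (J)
  [24:0] imm=33554424 (s25→-8) = $-8
  target = base 0xa17c + off 0x10 + 4 + imm -8 = 0xa188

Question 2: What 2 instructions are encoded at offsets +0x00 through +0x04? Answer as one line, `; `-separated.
andi x7, $2037933; xor x2, x3

off 0x00: read ad 18 df 6d as little → 0x6ddf18ad
  opcode bits[31:25]=0x36: andi/RI
  rd@[24:22]=0x7 ⇒ x7
  imm@[21:0]=0x1f18ad ⇒ $2037933
off 0x04: read 00 00 98 4e as little → 0x4e980000
  opcode bits[31:25]=0x27: xor/RR
  rd@[24:22]=0x2 ⇒ x2
  rs@[21:19]=0x3 ⇒ x3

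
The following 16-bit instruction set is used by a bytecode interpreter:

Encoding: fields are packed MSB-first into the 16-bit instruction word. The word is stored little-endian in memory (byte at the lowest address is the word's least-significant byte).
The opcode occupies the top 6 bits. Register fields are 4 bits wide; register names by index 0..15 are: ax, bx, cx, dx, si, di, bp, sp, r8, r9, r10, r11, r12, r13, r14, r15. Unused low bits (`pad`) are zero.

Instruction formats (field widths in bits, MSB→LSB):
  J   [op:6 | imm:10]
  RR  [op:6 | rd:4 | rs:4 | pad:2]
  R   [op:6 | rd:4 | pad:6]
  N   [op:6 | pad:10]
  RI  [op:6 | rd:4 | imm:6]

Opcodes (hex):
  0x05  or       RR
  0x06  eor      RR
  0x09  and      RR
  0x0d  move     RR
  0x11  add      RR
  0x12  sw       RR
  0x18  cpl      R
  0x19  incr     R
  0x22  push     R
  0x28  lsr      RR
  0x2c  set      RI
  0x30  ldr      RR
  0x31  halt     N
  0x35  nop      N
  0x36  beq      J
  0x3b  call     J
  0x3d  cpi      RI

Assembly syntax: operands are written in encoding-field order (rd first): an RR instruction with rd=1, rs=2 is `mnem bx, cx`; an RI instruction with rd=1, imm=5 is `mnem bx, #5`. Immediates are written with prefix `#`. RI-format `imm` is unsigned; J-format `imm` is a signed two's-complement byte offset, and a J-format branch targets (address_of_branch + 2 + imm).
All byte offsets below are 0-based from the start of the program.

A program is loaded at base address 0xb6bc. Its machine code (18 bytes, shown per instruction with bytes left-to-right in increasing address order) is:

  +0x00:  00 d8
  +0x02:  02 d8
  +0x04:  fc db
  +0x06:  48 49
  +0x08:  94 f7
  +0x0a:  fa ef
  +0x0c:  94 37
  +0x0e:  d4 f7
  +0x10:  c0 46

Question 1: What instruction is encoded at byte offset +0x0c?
off 0x0c: read 94 37 as little → 0x3794
  op=0x3794>>10=0xd ⇒ move (RR)
  rd: (w>>6)&0xf=0xe → r14
  rs: (w>>2)&0xf=0x5 → di

move r14, di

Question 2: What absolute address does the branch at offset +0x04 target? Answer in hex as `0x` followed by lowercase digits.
[04] fc db → 0xdbfc
  opcode bits[15:10]=0x36: beq/J
  imm@[9:0]=0x3fc (s10→-4) ⇒ #-4
  target = base 0xb6bc + off 0x04 + 2 + imm -4 = 0xb6be

0xb6be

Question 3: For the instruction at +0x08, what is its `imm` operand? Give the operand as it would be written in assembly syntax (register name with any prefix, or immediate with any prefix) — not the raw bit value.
#20

[08] 94 f7 → 0xf794
  op=0xf794>>10=0x3d ⇒ cpi (RI)
  rd: (w>>6)&0xf=0xe → r14
  imm: (w>>0)&0x3f=0x14 → #20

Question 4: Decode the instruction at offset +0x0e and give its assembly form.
cpi r15, #20

off 0x0e: read d4 f7 as little → 0xf7d4
  opcode bits[15:10]=0x3d: cpi/RI
  rd@[9:6]=0xf ⇒ r15
  imm@[5:0]=0x14 ⇒ #20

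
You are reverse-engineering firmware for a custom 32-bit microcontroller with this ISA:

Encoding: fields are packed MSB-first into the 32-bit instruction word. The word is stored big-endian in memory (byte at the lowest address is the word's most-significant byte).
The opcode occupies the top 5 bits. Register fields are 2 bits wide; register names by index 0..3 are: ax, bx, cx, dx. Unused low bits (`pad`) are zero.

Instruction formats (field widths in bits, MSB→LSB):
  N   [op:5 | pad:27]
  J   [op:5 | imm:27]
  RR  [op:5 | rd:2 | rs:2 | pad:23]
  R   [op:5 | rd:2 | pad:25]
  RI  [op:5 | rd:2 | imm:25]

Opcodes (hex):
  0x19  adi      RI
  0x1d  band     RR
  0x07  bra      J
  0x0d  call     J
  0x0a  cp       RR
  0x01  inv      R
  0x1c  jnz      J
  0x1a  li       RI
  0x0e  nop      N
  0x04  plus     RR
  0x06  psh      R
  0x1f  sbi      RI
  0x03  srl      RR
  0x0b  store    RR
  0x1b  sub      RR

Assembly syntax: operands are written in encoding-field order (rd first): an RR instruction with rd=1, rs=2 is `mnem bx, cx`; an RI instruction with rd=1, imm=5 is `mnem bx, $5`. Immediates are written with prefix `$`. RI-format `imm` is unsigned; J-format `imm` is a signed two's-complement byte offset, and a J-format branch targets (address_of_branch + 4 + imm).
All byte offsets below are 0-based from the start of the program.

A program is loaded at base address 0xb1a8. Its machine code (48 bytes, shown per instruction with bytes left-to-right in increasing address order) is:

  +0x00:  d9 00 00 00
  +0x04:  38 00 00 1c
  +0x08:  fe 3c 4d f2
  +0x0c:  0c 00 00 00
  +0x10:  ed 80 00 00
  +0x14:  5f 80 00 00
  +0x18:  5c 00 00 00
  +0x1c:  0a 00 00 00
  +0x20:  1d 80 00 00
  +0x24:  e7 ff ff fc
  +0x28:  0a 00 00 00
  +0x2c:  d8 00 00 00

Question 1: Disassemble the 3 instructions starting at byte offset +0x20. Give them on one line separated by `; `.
srl cx, dx; jnz $-4; inv bx

off 0x20: read 1d 80 00 00 as big → 0x1d800000
  op=0x1d800000>>27=0x3 ⇒ srl (RR)
  [26:25] rd=2 = cx
  [24:23] rs=3 = dx
off 0x24: read e7 ff ff fc as big → 0xe7fffffc
  op=0xe7fffffc>>27=0x1c ⇒ jnz (J)
  [26:0] imm=134217724 (s27→-4) = $-4
off 0x28: read 0a 00 00 00 as big → 0x0a000000
  op=0x0a000000>>27=0x1 ⇒ inv (R)
  [26:25] rd=1 = bx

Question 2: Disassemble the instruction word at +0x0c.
[0c] 0c 00 00 00 → 0x0c000000
  top 5b → 0x1 → inv [R]
  rd@[26:25]=0x2 ⇒ cx

inv cx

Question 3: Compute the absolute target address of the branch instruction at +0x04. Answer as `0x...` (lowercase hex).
+0x04: 38 00 00 1c ⇒ word 0x3800001c (big)
  op=0x3800001c>>27=0x7 ⇒ bra (J)
  [26:0] imm=28 = $28
  target = base 0xb1a8 + off 0x04 + 4 + imm 28 = 0xb1cc

0xb1cc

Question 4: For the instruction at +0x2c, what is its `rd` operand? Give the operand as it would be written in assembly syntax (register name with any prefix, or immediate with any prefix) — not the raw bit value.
@+2c  big-endian(d8 00 00 00) = 0xd8000000
  top 5b → 0x1b → sub [RR]
  [26:25] rd=0 = ax
  [24:23] rs=0 = ax

ax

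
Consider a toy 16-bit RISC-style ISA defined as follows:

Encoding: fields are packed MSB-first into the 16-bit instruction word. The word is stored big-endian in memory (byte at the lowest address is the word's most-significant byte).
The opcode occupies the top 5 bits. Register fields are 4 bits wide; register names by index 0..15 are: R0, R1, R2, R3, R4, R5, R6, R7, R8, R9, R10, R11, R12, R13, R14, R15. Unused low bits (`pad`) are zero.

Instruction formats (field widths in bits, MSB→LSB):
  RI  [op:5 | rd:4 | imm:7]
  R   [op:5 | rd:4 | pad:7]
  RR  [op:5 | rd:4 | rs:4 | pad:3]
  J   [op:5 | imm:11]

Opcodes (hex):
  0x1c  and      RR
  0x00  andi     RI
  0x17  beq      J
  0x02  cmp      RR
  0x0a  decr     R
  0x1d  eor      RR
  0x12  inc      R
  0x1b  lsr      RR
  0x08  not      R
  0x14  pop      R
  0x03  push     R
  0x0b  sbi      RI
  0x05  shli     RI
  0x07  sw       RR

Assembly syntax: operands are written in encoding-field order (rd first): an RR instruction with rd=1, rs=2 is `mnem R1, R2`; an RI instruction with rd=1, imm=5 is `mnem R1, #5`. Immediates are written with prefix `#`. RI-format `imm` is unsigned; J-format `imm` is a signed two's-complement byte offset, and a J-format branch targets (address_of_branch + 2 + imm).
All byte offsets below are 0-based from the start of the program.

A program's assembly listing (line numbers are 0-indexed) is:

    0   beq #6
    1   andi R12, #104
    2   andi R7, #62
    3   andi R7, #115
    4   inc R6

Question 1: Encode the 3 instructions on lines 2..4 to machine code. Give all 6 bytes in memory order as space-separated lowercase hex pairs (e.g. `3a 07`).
line 2 (andi): pack op=0x0:5|rd=7:4|imm=62:7 = 0x03be; big→ 03 be
line 3 (andi): pack op=0x0:5|rd=7:4|imm=115:7 = 0x03f3; big→ 03 f3
line 4 (inc): pack op=0x12:5|rd=6:4|pad=0:7 = 0x9300; big→ 93 00

03 be 03 f3 93 00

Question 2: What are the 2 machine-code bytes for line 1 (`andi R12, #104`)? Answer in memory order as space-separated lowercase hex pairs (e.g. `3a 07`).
06 68

1. andi fields op=0x0:5|rd=12:4|imm=104:7 → word 0668h → 06 68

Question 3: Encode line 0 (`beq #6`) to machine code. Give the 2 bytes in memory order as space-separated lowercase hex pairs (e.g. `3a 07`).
b8 06

0. beq fields op=0x17:5|imm=6:11 → word b806h → b8 06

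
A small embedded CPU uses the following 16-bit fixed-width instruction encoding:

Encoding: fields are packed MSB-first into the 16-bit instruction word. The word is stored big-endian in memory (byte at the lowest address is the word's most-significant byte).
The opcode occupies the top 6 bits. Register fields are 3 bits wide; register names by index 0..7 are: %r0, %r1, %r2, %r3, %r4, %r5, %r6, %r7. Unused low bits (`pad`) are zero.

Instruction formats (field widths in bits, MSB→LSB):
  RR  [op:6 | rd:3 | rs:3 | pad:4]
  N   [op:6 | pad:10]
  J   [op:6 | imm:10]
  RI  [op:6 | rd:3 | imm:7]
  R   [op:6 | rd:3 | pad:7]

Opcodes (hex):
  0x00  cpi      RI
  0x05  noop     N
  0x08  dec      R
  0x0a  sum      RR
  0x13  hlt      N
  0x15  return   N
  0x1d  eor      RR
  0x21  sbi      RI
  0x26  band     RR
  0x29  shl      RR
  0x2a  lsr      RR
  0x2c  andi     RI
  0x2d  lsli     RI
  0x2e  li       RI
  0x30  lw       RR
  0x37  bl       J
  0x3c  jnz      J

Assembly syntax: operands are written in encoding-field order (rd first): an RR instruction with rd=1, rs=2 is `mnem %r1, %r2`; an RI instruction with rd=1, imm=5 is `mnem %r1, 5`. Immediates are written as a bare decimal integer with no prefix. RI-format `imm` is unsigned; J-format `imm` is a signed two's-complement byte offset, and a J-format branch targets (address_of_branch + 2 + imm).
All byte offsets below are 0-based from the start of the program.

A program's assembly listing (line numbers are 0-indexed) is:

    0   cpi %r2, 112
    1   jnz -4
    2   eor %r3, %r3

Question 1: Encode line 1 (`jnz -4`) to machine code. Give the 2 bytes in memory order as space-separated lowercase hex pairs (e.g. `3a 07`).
f3 fc

1. jnz fields op=0x3c:6|imm=-4:10 → word f3fch → f3 fc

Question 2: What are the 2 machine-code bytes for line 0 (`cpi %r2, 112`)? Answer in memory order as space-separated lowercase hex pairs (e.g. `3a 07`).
L0: cpi op=0x0:6|rd=2:3|imm=112:7 ⇒ 0x0170 ⇒ big 01 70

01 70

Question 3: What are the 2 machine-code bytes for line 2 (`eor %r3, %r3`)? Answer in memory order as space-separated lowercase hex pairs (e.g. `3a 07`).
75 b0

2. eor fields op=0x1d:6|rd=3:3|rs=3:3|pad=0:4 → word 75b0h → 75 b0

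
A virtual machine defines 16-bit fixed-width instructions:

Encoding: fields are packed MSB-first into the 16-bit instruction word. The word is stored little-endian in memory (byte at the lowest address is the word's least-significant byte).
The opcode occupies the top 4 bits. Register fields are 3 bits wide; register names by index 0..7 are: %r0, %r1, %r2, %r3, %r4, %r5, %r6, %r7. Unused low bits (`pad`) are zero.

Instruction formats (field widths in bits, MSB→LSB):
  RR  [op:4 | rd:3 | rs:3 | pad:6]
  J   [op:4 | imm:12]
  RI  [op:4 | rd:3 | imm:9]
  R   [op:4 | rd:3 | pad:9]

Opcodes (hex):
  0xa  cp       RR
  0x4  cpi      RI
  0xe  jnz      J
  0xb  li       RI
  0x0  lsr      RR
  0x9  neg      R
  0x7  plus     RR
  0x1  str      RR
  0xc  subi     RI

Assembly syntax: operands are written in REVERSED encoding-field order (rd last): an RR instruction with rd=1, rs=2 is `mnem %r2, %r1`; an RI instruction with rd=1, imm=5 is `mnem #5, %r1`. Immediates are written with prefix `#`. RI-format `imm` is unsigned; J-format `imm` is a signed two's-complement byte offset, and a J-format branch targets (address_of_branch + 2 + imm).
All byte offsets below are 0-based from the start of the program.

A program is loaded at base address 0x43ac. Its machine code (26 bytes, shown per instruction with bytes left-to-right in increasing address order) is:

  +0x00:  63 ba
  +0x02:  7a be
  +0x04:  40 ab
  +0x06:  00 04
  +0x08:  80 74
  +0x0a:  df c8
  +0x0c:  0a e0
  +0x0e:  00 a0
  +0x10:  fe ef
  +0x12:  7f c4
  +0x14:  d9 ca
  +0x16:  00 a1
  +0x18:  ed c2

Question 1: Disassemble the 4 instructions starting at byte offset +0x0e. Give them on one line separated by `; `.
cp %r0, %r0; jnz #-2; subi #127, %r2; subi #217, %r5

[0e] 00 a0 → 0xa000
  op=0xa000>>12=0xa ⇒ cp (RR)
  [11:9] rd=0 = %r0
  [8:6] rs=0 = %r0
[10] fe ef → 0xeffe
  op=0xeffe>>12=0xe ⇒ jnz (J)
  [11:0] imm=4094 (s12→-2) = #-2
[12] 7f c4 → 0xc47f
  op=0xc47f>>12=0xc ⇒ subi (RI)
  [11:9] rd=2 = %r2
  [8:0] imm=127 = #127
[14] d9 ca → 0xcad9
  op=0xcad9>>12=0xc ⇒ subi (RI)
  [11:9] rd=5 = %r5
  [8:0] imm=217 = #217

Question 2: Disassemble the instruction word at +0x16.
cp %r4, %r0

[16] 00 a1 → 0xa100
  top 4b → 0xa → cp [RR]
  rd@[11:9]=0x0 ⇒ %r0
  rs@[8:6]=0x4 ⇒ %r4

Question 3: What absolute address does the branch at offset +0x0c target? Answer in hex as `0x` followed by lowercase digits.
+0x0c: 0a e0 ⇒ word 0xe00a (little)
  op=0xe00a>>12=0xe ⇒ jnz (J)
  imm@[11:0]=0xa ⇒ #10
  target = base 0x43ac + off 0x0c + 2 + imm 10 = 0x43c4

0x43c4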